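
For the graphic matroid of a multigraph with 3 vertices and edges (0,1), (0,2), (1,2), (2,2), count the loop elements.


In a graphic matroid, a loop is a self-loop edge (u,u) with rank 0.
Examining all 4 edges for self-loops...
Self-loops found: (2,2)
Number of loops = 1.

1


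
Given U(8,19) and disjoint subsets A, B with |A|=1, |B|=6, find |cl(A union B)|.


|A union B| = 1 + 6 = 7 (disjoint).
In U(8,19), cl(S) = S if |S| < 8, else cl(S) = E.
Since 7 < 8, cl(A union B) = A union B.
|cl(A union B)| = 7.

7


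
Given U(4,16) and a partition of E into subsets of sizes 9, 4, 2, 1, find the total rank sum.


r(Ai) = min(|Ai|, 4) for each part.
Sum = min(9,4) + min(4,4) + min(2,4) + min(1,4)
    = 4 + 4 + 2 + 1
    = 11.

11


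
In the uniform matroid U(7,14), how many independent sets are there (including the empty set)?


Independent sets of U(7,14) are all subsets of size <= 7.
Count = C(14,0) + C(14,1) + C(14,2) + C(14,3) + C(14,4) + C(14,5) + C(14,6) + C(14,7)
     = 1 + 14 + 91 + 364 + 1001 + 2002 + 3003 + 3432
     = 9908.

9908


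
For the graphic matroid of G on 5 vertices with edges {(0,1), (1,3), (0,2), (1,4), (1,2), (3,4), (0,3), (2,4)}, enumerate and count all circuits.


A circuit in a graphic matroid = edge set of a simple cycle.
G has 5 vertices and 8 edges.
Enumerating all minimal edge subsets forming cycles...
Total circuits found: 13.

13


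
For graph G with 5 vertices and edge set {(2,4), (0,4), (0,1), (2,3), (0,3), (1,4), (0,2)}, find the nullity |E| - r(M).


Cycle rank (nullity) = |E| - r(M) = |E| - (|V| - c).
|E| = 7, |V| = 5, c = 1.
Nullity = 7 - (5 - 1) = 7 - 4 = 3.

3


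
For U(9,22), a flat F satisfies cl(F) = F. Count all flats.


Flats of U(9,22): every subset of size < 9 is a flat, plus E itself.
Count = C(22,0) + C(22,1) + C(22,2) + C(22,3) + C(22,4) + C(22,5) + C(22,6) + C(22,7) + C(22,8) + 1
     = 1 + 22 + 231 + 1540 + 7315 + 26334 + 74613 + 170544 + 319770 + 1
     = 600371.

600371


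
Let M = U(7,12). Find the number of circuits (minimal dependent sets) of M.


In U(7,12), circuits are the (8)-element subsets.
Any set of 8 elements is dependent, and removing any one element gives
an independent set of size 7, so it is a minimal dependent set.
Number of circuits = C(12,8) = 495.

495


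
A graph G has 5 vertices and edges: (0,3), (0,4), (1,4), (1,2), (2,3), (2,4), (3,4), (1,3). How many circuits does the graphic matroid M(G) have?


A circuit in a graphic matroid = edge set of a simple cycle.
G has 5 vertices and 8 edges.
Enumerating all minimal edge subsets forming cycles...
Total circuits found: 12.

12


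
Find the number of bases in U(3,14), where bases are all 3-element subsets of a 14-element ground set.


Bases of U(3,14) are all 3-element subsets of the 14-element ground set.
Number of bases = C(14,3).
C(14,3) = (14 * 13 * 12) / (1 * 2 * 3) = 364.

364


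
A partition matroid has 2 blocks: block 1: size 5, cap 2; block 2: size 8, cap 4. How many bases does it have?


A basis picks exactly ci elements from block i.
Number of bases = product of C(|Si|, ci).
= C(5,2) * C(8,4)
= 10 * 70
= 700.

700


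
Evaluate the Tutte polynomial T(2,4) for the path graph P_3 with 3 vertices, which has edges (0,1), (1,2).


A path on 3 vertices is a tree with 2 edges.
T(x,y) = x^(2) for any tree.
T(2,4) = 2^2 = 4.

4


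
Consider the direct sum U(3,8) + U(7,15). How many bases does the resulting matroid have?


Bases of a direct sum M1 + M2: |B| = |B(M1)| * |B(M2)|.
|B(U(3,8))| = C(8,3) = 56.
|B(U(7,15))| = C(15,7) = 6435.
Total bases = 56 * 6435 = 360360.

360360


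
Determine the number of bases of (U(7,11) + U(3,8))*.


(M1+M2)* = M1* + M2*.
M1* = U(4,11), bases: C(11,4) = 330.
M2* = U(5,8), bases: C(8,5) = 56.
|B(M*)| = 330 * 56 = 18480.

18480


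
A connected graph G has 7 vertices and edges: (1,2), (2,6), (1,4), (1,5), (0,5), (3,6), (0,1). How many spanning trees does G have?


By Kirchhoff's matrix tree theorem, the number of spanning trees equals
the determinant of any cofactor of the Laplacian matrix L.
G has 7 vertices and 7 edges.
Computing the (6 x 6) cofactor determinant gives 3.

3


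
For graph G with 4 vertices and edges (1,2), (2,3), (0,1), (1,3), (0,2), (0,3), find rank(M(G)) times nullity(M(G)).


r(M) = |V| - c = 4 - 1 = 3.
nullity = |E| - r(M) = 6 - 3 = 3.
Product = 3 * 3 = 9.

9


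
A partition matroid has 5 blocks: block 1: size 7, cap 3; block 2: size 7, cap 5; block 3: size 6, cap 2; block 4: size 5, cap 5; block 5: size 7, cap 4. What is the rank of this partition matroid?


Rank of a partition matroid = sum of min(|Si|, ci) for each block.
= min(7,3) + min(7,5) + min(6,2) + min(5,5) + min(7,4)
= 3 + 5 + 2 + 5 + 4
= 19.

19


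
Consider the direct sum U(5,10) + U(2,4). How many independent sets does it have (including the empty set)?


For a direct sum, |I(M1+M2)| = |I(M1)| * |I(M2)|.
|I(U(5,10))| = sum C(10,k) for k=0..5 = 638.
|I(U(2,4))| = sum C(4,k) for k=0..2 = 11.
Total = 638 * 11 = 7018.

7018


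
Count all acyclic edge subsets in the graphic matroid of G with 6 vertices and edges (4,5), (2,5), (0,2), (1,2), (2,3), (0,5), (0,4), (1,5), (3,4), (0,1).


An independent set in a graphic matroid is an acyclic edge subset.
G has 6 vertices and 10 edges.
Enumerate all 2^10 = 1024 subsets, checking for acyclicity.
Total independent sets = 454.

454


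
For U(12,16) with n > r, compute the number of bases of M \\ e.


Deleting e from U(12,16) gives U(12,15) since n > r.
Bases of U(12,15) = C(15,12) = 455.

455


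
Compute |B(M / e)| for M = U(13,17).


Contracting e from U(13,17) gives U(12,16).
Bases of U(12,16) = C(16,12) = 16! / (12! * 4!) = 1820.

1820


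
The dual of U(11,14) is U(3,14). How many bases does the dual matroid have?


The dual of U(r,n) is U(n-r, n) = U(3,14).
Bases of U(3,14) are all (3)-element subsets.
|B(M*)| = (14 choose 3) = 364.

364


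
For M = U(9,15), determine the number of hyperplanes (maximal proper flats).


Hyperplanes of U(9,15) are flats of rank 8.
In a uniform matroid, these are exactly the (8)-element subsets.
Count = (15 choose 8) = 6435.

6435


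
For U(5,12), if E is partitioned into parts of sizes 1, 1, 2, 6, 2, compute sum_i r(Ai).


r(Ai) = min(|Ai|, 5) for each part.
Sum = min(1,5) + min(1,5) + min(2,5) + min(6,5) + min(2,5)
    = 1 + 1 + 2 + 5 + 2
    = 11.

11


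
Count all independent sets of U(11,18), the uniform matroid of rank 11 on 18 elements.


Independent sets of U(11,18) are all subsets of size <= 11.
Count = C(18,0) + C(18,1) + C(18,2) + C(18,3) + C(18,4) + C(18,5) + C(18,6) + C(18,7) + C(18,8) + C(18,9) + C(18,10) + C(18,11)
     = 1 + 18 + 153 + 816 + 3060 + 8568 + 18564 + 31824 + 43758 + 48620 + 43758 + 31824
     = 230964.

230964


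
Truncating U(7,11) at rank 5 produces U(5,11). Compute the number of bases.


Truncating U(7,11) to rank 5 gives U(5,11).
Bases of U(5,11) are all 5-element subsets of 11 elements.
Number of bases = (11 choose 5) = 462.

462


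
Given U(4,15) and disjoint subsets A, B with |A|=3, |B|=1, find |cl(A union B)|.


|A union B| = 3 + 1 = 4 (disjoint).
In U(4,15), cl(S) = S if |S| < 4, else cl(S) = E.
Since 4 >= 4, cl(A union B) = E.
|cl(A union B)| = 15.

15


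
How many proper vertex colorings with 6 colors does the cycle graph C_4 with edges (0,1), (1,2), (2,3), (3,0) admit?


P(C_4, k) = (k-1)^4 + (-1)^4*(k-1).
P(6) = (5)^4 + 5
= 625 + 5 = 630.

630


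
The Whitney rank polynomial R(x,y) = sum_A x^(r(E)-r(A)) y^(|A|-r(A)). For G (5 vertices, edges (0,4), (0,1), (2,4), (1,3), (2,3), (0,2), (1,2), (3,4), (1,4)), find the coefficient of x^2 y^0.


R(x,y) = sum over A in 2^E of x^(r(E)-r(A)) * y^(|A|-r(A)).
G has 5 vertices, 9 edges. r(E) = 4.
Enumerate all 2^9 = 512 subsets.
Count subsets with r(E)-r(A)=2 and |A|-r(A)=0: 36.

36


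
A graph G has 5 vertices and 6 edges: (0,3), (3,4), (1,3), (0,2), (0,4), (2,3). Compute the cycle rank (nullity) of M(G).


Cycle rank (nullity) = |E| - r(M) = |E| - (|V| - c).
|E| = 6, |V| = 5, c = 1.
Nullity = 6 - (5 - 1) = 6 - 4 = 2.

2


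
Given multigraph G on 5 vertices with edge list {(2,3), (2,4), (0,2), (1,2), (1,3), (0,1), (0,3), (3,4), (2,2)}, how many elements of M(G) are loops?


In a graphic matroid, a loop is a self-loop edge (u,u) with rank 0.
Examining all 9 edges for self-loops...
Self-loops found: (2,2)
Number of loops = 1.

1


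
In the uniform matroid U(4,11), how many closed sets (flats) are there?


Flats of U(4,11): every subset of size < 4 is a flat, plus E itself.
Count = C(11,0) + C(11,1) + C(11,2) + C(11,3) + 1
     = 1 + 11 + 55 + 165 + 1
     = 233.

233


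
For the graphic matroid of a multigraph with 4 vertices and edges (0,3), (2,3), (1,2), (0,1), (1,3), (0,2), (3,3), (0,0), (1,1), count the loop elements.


In a graphic matroid, a loop is a self-loop edge (u,u) with rank 0.
Examining all 9 edges for self-loops...
Self-loops found: (3,3), (0,0), (1,1)
Number of loops = 3.

3


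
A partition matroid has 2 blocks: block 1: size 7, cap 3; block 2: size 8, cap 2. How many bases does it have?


A basis picks exactly ci elements from block i.
Number of bases = product of C(|Si|, ci).
= C(7,3) * C(8,2)
= 35 * 28
= 980.

980


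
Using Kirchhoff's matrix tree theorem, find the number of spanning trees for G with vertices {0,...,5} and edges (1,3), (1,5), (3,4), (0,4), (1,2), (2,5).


By Kirchhoff's matrix tree theorem, the number of spanning trees equals
the determinant of any cofactor of the Laplacian matrix L.
G has 6 vertices and 6 edges.
Computing the (5 x 5) cofactor determinant gives 3.

3


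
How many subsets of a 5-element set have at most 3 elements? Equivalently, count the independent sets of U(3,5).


Independent sets of U(3,5) are all subsets of size <= 3.
Count = C(5,0) + C(5,1) + C(5,2) + C(5,3)
     = 1 + 5 + 10 + 10
     = 26.

26


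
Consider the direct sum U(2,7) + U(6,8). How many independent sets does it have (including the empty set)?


For a direct sum, |I(M1+M2)| = |I(M1)| * |I(M2)|.
|I(U(2,7))| = sum C(7,k) for k=0..2 = 29.
|I(U(6,8))| = sum C(8,k) for k=0..6 = 247.
Total = 29 * 247 = 7163.

7163


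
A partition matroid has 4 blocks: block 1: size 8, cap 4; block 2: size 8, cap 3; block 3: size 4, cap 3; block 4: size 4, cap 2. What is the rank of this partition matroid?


Rank of a partition matroid = sum of min(|Si|, ci) for each block.
= min(8,4) + min(8,3) + min(4,3) + min(4,2)
= 4 + 3 + 3 + 2
= 12.

12


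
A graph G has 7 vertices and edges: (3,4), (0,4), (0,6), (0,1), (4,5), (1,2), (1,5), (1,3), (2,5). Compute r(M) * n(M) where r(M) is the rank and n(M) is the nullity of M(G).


r(M) = |V| - c = 7 - 1 = 6.
nullity = |E| - r(M) = 9 - 6 = 3.
Product = 6 * 3 = 18.

18


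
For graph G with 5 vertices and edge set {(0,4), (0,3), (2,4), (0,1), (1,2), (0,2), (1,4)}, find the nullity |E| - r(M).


Cycle rank (nullity) = |E| - r(M) = |E| - (|V| - c).
|E| = 7, |V| = 5, c = 1.
Nullity = 7 - (5 - 1) = 7 - 4 = 3.

3


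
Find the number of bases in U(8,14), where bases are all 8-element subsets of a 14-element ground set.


Bases of U(8,14) are all 8-element subsets of the 14-element ground set.
Number of bases = C(14,8).
C(14,8) = 14! / (8! * 6!) = 3003.

3003


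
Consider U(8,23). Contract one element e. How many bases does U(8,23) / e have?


Contracting e from U(8,23) gives U(7,22).
Bases of U(7,22) = (22 choose 7) = 170544.

170544


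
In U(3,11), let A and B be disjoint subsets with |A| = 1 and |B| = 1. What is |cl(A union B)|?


|A union B| = 1 + 1 = 2 (disjoint).
In U(3,11), cl(S) = S if |S| < 3, else cl(S) = E.
Since 2 < 3, cl(A union B) = A union B.
|cl(A union B)| = 2.

2


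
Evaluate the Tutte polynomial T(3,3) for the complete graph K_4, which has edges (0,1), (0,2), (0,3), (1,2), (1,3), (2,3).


T(K_4; x,y) = x^3 + 3x^2 + 4xy + 2x + y^3 + 3y^2 + 2y.
Substituting x=3, y=3:
= 27 + 27 + 36 + 6 + 27 + 27 + 6
= 156.

156


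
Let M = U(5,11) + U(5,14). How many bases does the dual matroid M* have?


(M1+M2)* = M1* + M2*.
M1* = U(6,11), bases: C(11,6) = 462.
M2* = U(9,14), bases: C(14,9) = 2002.
|B(M*)| = 462 * 2002 = 924924.

924924


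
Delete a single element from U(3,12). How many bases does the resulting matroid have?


Deleting e from U(3,12) gives U(3,11) since n > r.
Bases of U(3,11) = C(11,3) = 11! / (3! * 8!) = 165.

165


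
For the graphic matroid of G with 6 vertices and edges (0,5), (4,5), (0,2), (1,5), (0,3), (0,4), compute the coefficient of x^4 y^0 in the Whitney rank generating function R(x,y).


R(x,y) = sum over A in 2^E of x^(r(E)-r(A)) * y^(|A|-r(A)).
G has 6 vertices, 6 edges. r(E) = 5.
Enumerate all 2^6 = 64 subsets.
Count subsets with r(E)-r(A)=4 and |A|-r(A)=0: 6.

6


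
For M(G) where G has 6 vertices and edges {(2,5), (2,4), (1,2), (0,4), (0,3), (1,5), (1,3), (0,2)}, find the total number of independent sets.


An independent set in a graphic matroid is an acyclic edge subset.
G has 6 vertices and 8 edges.
Enumerate all 2^8 = 256 subsets, checking for acyclicity.
Total independent sets = 180.

180


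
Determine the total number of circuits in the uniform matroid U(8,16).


In U(8,16), circuits are the (9)-element subsets.
Any set of 9 elements is dependent, and removing any one element gives
an independent set of size 8, so it is a minimal dependent set.
Number of circuits = (16 choose 9) = 11440.

11440


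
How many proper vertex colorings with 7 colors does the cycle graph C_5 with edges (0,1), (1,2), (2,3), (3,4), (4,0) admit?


P(C_5, k) = (k-1)^5 + (-1)^5*(k-1).
P(7) = (6)^5 - 6
= 7776 - 6 = 7770.

7770


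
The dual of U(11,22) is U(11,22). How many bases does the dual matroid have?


The dual of U(r,n) is U(n-r, n) = U(11,22).
Bases of U(11,22) are all (11)-element subsets.
|B(M*)| = C(22,11) = 22! / (11! * 11!) = 705432.

705432


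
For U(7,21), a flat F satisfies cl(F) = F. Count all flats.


Flats of U(7,21): every subset of size < 7 is a flat, plus E itself.
Count = C(21,0) + C(21,1) + C(21,2) + C(21,3) + C(21,4) + C(21,5) + C(21,6) + 1
     = 1 + 21 + 210 + 1330 + 5985 + 20349 + 54264 + 1
     = 82161.

82161


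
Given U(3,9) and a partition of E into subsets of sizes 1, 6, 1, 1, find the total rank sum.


r(Ai) = min(|Ai|, 3) for each part.
Sum = min(1,3) + min(6,3) + min(1,3) + min(1,3)
    = 1 + 3 + 1 + 1
    = 6.

6


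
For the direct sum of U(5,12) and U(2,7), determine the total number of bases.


Bases of a direct sum M1 + M2: |B| = |B(M1)| * |B(M2)|.
|B(U(5,12))| = C(12,5) = 792.
|B(U(2,7))| = C(7,2) = 21.
Total bases = 792 * 21 = 16632.

16632


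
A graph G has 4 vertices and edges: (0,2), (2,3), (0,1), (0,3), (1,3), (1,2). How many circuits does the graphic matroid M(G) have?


A circuit in a graphic matroid = edge set of a simple cycle.
G has 4 vertices and 6 edges.
Enumerating all minimal edge subsets forming cycles...
Total circuits found: 7.

7


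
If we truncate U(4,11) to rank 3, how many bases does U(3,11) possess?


Truncating U(4,11) to rank 3 gives U(3,11).
Bases of U(3,11) are all 3-element subsets of 11 elements.
Number of bases = C(11,3) = 11! / (3! * 8!) = 165.

165


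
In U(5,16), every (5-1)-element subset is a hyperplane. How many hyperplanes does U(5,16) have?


Hyperplanes of U(5,16) are flats of rank 4.
In a uniform matroid, these are exactly the (4)-element subsets.
Count = (16 choose 4) = 1820.

1820


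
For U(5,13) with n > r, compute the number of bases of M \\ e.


Deleting e from U(5,13) gives U(5,12) since n > r.
Bases of U(5,12) = (12 choose 5) = 792.

792


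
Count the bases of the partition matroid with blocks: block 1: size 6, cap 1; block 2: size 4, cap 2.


A basis picks exactly ci elements from block i.
Number of bases = product of C(|Si|, ci).
= C(6,1) * C(4,2)
= 6 * 6
= 36.

36


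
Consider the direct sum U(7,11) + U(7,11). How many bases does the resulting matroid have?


Bases of a direct sum M1 + M2: |B| = |B(M1)| * |B(M2)|.
|B(U(7,11))| = C(11,7) = 330.
|B(U(7,11))| = C(11,7) = 330.
Total bases = 330 * 330 = 108900.

108900


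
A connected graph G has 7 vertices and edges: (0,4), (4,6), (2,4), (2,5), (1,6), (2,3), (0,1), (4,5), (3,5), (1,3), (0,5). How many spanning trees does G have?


By Kirchhoff's matrix tree theorem, the number of spanning trees equals
the determinant of any cofactor of the Laplacian matrix L.
G has 7 vertices and 11 edges.
Computing the (6 x 6) cofactor determinant gives 196.

196


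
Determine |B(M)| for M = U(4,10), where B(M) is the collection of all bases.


Bases of U(4,10) are all 4-element subsets of the 10-element ground set.
Number of bases = C(10,4).
C(10,4) = (10 * 9 * 8 * 7) / (1 * 2 * 3 * 4) = 210.

210


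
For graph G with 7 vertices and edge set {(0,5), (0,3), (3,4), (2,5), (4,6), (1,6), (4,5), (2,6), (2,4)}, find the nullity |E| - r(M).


Cycle rank (nullity) = |E| - r(M) = |E| - (|V| - c).
|E| = 9, |V| = 7, c = 1.
Nullity = 9 - (7 - 1) = 9 - 6 = 3.

3


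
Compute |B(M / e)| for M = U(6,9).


Contracting e from U(6,9) gives U(5,8).
Bases of U(5,8) = C(8,5) = 56.

56


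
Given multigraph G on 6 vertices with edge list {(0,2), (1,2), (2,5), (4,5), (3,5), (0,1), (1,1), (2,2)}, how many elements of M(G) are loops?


In a graphic matroid, a loop is a self-loop edge (u,u) with rank 0.
Examining all 8 edges for self-loops...
Self-loops found: (1,1), (2,2)
Number of loops = 2.

2


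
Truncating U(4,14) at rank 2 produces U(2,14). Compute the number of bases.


Truncating U(4,14) to rank 2 gives U(2,14).
Bases of U(2,14) are all 2-element subsets of 14 elements.
Number of bases = C(14,2) = 14! / (2! * 12!) = 91.

91


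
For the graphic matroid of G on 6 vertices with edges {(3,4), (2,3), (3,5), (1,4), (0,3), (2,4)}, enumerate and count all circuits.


A circuit in a graphic matroid = edge set of a simple cycle.
G has 6 vertices and 6 edges.
Enumerating all minimal edge subsets forming cycles...
Total circuits found: 1.

1


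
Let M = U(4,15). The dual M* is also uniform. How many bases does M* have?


The dual of U(r,n) is U(n-r, n) = U(11,15).
Bases of U(11,15) are all (11)-element subsets.
|B(M*)| = C(15,11) = 15! / (11! * 4!) = 1365.

1365


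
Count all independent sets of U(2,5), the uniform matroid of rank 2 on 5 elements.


Independent sets of U(2,5) are all subsets of size <= 2.
Count = C(5,0) + C(5,1) + C(5,2)
     = 1 + 5 + 10
     = 16.

16


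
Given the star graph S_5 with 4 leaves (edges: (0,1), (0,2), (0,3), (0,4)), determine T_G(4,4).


A star on 5 vertices is a tree with 4 edges.
T(x,y) = x^(4) for any tree.
T(4,4) = 4^4 = 256.

256


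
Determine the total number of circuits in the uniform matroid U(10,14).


In U(10,14), circuits are the (11)-element subsets.
Any set of 11 elements is dependent, and removing any one element gives
an independent set of size 10, so it is a minimal dependent set.
Number of circuits = C(14,11) = 364.

364


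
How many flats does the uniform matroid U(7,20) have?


Flats of U(7,20): every subset of size < 7 is a flat, plus E itself.
Count = (20 choose 0) + (20 choose 1) + (20 choose 2) + (20 choose 3) + (20 choose 4) + (20 choose 5) + (20 choose 6) + 1
     = 1 + 20 + 190 + 1140 + 4845 + 15504 + 38760 + 1
     = 60461.

60461


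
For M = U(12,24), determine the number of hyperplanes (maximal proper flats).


Hyperplanes of U(12,24) are flats of rank 11.
In a uniform matroid, these are exactly the (11)-element subsets.
Count = C(24,11) = 2496144.

2496144


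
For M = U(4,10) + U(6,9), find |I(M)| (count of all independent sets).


For a direct sum, |I(M1+M2)| = |I(M1)| * |I(M2)|.
|I(U(4,10))| = sum C(10,k) for k=0..4 = 386.
|I(U(6,9))| = sum C(9,k) for k=0..6 = 466.
Total = 386 * 466 = 179876.

179876


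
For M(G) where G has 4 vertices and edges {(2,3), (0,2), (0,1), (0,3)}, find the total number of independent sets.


An independent set in a graphic matroid is an acyclic edge subset.
G has 4 vertices and 4 edges.
Enumerate all 2^4 = 16 subsets, checking for acyclicity.
Total independent sets = 14.

14


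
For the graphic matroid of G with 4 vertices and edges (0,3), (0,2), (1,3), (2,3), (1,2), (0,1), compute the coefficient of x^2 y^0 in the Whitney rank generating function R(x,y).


R(x,y) = sum over A in 2^E of x^(r(E)-r(A)) * y^(|A|-r(A)).
G has 4 vertices, 6 edges. r(E) = 3.
Enumerate all 2^6 = 64 subsets.
Count subsets with r(E)-r(A)=2 and |A|-r(A)=0: 6.

6


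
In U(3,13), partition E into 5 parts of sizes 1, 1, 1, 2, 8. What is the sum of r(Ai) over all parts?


r(Ai) = min(|Ai|, 3) for each part.
Sum = min(1,3) + min(1,3) + min(1,3) + min(2,3) + min(8,3)
    = 1 + 1 + 1 + 2 + 3
    = 8.

8


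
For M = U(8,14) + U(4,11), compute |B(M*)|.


(M1+M2)* = M1* + M2*.
M1* = U(6,14), bases: C(14,6) = 3003.
M2* = U(7,11), bases: C(11,7) = 330.
|B(M*)| = 3003 * 330 = 990990.

990990


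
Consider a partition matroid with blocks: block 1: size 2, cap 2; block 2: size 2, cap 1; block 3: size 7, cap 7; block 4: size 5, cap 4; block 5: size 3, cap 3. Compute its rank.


Rank of a partition matroid = sum of min(|Si|, ci) for each block.
= min(2,2) + min(2,1) + min(7,7) + min(5,4) + min(3,3)
= 2 + 1 + 7 + 4 + 3
= 17.

17


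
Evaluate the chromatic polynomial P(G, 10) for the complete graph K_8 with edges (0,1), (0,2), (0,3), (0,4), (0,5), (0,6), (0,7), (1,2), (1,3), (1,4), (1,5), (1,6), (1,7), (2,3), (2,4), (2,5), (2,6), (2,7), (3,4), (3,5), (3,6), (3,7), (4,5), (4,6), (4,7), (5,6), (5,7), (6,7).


P(K_8, k) = k(k-1)(k-2)...(k-7).
P(10) = (10) * (9) * (8) * (7) * (6) * (5) * (4) * (3) = 1814400.

1814400


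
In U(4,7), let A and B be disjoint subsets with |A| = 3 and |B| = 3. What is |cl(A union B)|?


|A union B| = 3 + 3 = 6 (disjoint).
In U(4,7), cl(S) = S if |S| < 4, else cl(S) = E.
Since 6 >= 4, cl(A union B) = E.
|cl(A union B)| = 7.

7


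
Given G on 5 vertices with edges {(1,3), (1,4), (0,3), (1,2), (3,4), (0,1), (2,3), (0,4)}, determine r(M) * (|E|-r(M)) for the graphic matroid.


r(M) = |V| - c = 5 - 1 = 4.
nullity = |E| - r(M) = 8 - 4 = 4.
Product = 4 * 4 = 16.

16


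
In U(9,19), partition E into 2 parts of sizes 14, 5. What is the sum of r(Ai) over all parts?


r(Ai) = min(|Ai|, 9) for each part.
Sum = min(14,9) + min(5,9)
    = 9 + 5
    = 14.

14


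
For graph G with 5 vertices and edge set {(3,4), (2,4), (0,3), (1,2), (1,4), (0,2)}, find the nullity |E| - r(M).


Cycle rank (nullity) = |E| - r(M) = |E| - (|V| - c).
|E| = 6, |V| = 5, c = 1.
Nullity = 6 - (5 - 1) = 6 - 4 = 2.

2


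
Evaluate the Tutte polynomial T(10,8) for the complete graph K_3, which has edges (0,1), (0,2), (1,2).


T(K_3; x,y) = x^2 + x + y.
T(10,8) = 100 + 10 + 8 = 118.

118


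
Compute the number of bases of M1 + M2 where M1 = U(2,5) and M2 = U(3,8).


Bases of a direct sum M1 + M2: |B| = |B(M1)| * |B(M2)|.
|B(U(2,5))| = C(5,2) = 10.
|B(U(3,8))| = C(8,3) = 56.
Total bases = 10 * 56 = 560.

560


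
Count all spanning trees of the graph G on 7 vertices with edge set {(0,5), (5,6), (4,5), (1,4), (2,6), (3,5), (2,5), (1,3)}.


By Kirchhoff's matrix tree theorem, the number of spanning trees equals
the determinant of any cofactor of the Laplacian matrix L.
G has 7 vertices and 8 edges.
Computing the (6 x 6) cofactor determinant gives 12.

12


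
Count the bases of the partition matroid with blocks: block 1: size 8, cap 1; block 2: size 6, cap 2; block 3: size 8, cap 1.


A basis picks exactly ci elements from block i.
Number of bases = product of C(|Si|, ci).
= C(8,1) * C(6,2) * C(8,1)
= 8 * 15 * 8
= 960.

960


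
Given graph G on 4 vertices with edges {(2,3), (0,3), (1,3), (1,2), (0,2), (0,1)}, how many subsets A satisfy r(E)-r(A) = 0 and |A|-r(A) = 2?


R(x,y) = sum over A in 2^E of x^(r(E)-r(A)) * y^(|A|-r(A)).
G has 4 vertices, 6 edges. r(E) = 3.
Enumerate all 2^6 = 64 subsets.
Count subsets with r(E)-r(A)=0 and |A|-r(A)=2: 6.

6


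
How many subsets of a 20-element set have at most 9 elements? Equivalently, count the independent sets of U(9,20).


Independent sets of U(9,20) are all subsets of size <= 9.
Count = (20 choose 0) + (20 choose 1) + (20 choose 2) + (20 choose 3) + (20 choose 4) + (20 choose 5) + (20 choose 6) + (20 choose 7) + (20 choose 8) + (20 choose 9)
     = 1 + 20 + 190 + 1140 + 4845 + 15504 + 38760 + 77520 + 125970 + 167960
     = 431910.

431910


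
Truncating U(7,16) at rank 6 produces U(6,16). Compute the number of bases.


Truncating U(7,16) to rank 6 gives U(6,16).
Bases of U(6,16) are all 6-element subsets of 16 elements.
Number of bases = C(16,6) = 8008.

8008


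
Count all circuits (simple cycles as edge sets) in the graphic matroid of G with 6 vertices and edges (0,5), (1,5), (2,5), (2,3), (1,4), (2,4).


A circuit in a graphic matroid = edge set of a simple cycle.
G has 6 vertices and 6 edges.
Enumerating all minimal edge subsets forming cycles...
Total circuits found: 1.

1


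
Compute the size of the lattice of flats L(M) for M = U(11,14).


Flats of U(11,14): every subset of size < 11 is a flat, plus E itself.
Count = C(14,0) + C(14,1) + C(14,2) + C(14,3) + C(14,4) + C(14,5) + C(14,6) + C(14,7) + C(14,8) + C(14,9) + C(14,10) + 1
     = 1 + 14 + 91 + 364 + 1001 + 2002 + 3003 + 3432 + 3003 + 2002 + 1001 + 1
     = 15915.

15915


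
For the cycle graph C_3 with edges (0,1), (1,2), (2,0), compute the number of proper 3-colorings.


P(C_3, k) = (k-1)^3 + (-1)^3*(k-1).
P(3) = (2)^3 - 2
= 8 - 2 = 6.

6


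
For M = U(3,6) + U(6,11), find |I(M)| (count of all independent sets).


For a direct sum, |I(M1+M2)| = |I(M1)| * |I(M2)|.
|I(U(3,6))| = sum C(6,k) for k=0..3 = 42.
|I(U(6,11))| = sum C(11,k) for k=0..6 = 1486.
Total = 42 * 1486 = 62412.

62412


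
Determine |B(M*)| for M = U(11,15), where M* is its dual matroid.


The dual of U(r,n) is U(n-r, n) = U(4,15).
Bases of U(4,15) are all (4)-element subsets.
|B(M*)| = (15 choose 4) = 1365.

1365


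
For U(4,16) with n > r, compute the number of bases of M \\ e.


Deleting e from U(4,16) gives U(4,15) since n > r.
Bases of U(4,15) = C(15,4) = 15! / (4! * 11!) = 1365.

1365


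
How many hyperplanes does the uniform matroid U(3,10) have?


Hyperplanes of U(3,10) are flats of rank 2.
In a uniform matroid, these are exactly the (2)-element subsets.
Count = C(10,2) = 10! / (2! * 8!) = 45.

45


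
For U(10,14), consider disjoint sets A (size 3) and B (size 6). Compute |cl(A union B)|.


|A union B| = 3 + 6 = 9 (disjoint).
In U(10,14), cl(S) = S if |S| < 10, else cl(S) = E.
Since 9 < 10, cl(A union B) = A union B.
|cl(A union B)| = 9.

9


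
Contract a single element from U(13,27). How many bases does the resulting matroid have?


Contracting e from U(13,27) gives U(12,26).
Bases of U(12,26) = C(26,12) = 9657700.

9657700


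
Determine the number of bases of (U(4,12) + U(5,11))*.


(M1+M2)* = M1* + M2*.
M1* = U(8,12), bases: C(12,8) = 495.
M2* = U(6,11), bases: C(11,6) = 462.
|B(M*)| = 495 * 462 = 228690.

228690


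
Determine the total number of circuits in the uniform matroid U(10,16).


In U(10,16), circuits are the (11)-element subsets.
Any set of 11 elements is dependent, and removing any one element gives
an independent set of size 10, so it is a minimal dependent set.
Number of circuits = (16 choose 11) = 4368.

4368


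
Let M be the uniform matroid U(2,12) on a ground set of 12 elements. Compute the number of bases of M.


Bases of U(2,12) are all 2-element subsets of the 12-element ground set.
Number of bases = C(12,2).
C(12,2) = 12! / (2! * 10!) = 66.

66


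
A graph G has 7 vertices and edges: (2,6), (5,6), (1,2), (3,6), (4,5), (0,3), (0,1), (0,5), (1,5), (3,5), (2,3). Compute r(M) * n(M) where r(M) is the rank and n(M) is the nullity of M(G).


r(M) = |V| - c = 7 - 1 = 6.
nullity = |E| - r(M) = 11 - 6 = 5.
Product = 6 * 5 = 30.

30


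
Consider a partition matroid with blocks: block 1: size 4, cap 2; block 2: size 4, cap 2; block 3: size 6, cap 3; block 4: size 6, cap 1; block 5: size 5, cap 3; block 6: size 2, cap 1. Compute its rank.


Rank of a partition matroid = sum of min(|Si|, ci) for each block.
= min(4,2) + min(4,2) + min(6,3) + min(6,1) + min(5,3) + min(2,1)
= 2 + 2 + 3 + 1 + 3 + 1
= 12.

12


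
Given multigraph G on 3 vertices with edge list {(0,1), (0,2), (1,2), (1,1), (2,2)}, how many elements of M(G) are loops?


In a graphic matroid, a loop is a self-loop edge (u,u) with rank 0.
Examining all 5 edges for self-loops...
Self-loops found: (1,1), (2,2)
Number of loops = 2.

2


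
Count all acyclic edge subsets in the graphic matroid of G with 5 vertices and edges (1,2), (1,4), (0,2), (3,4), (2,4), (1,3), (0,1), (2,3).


An independent set in a graphic matroid is an acyclic edge subset.
G has 5 vertices and 8 edges.
Enumerate all 2^8 = 256 subsets, checking for acyclicity.
Total independent sets = 128.

128


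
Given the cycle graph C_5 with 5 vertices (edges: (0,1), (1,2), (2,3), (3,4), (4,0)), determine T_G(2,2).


T(C_5; x,y) = x + x^2 + ... + x^(4) + y.
T(2,2) = 2^1 + 2^2 + 2^3 + 2^4 + 2
= 2 + 4 + 8 + 16 + 2
= 32.

32


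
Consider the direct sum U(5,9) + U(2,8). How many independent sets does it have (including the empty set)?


For a direct sum, |I(M1+M2)| = |I(M1)| * |I(M2)|.
|I(U(5,9))| = sum C(9,k) for k=0..5 = 382.
|I(U(2,8))| = sum C(8,k) for k=0..2 = 37.
Total = 382 * 37 = 14134.

14134


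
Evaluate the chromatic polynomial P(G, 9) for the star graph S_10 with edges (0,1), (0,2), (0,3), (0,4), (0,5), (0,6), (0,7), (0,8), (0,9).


P(tree, k) = k * (k-1)^(9) for any tree on 10 vertices.
P(9) = 9 * 8^9 = 9 * 134217728 = 1207959552.

1207959552


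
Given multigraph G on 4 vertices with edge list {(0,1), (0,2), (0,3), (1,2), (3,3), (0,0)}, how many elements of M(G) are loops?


In a graphic matroid, a loop is a self-loop edge (u,u) with rank 0.
Examining all 6 edges for self-loops...
Self-loops found: (3,3), (0,0)
Number of loops = 2.

2


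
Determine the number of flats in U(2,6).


Flats of U(2,6): every subset of size < 2 is a flat, plus E itself.
Count = (6 choose 0) + (6 choose 1) + 1
     = 1 + 6 + 1
     = 8.

8


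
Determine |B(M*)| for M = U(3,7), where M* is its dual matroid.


The dual of U(r,n) is U(n-r, n) = U(4,7).
Bases of U(4,7) are all (4)-element subsets.
|B(M*)| = (7 choose 4) = 35.

35


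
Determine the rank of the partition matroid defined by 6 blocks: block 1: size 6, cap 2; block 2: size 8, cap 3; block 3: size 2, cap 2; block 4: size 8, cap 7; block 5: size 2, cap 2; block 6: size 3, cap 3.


Rank of a partition matroid = sum of min(|Si|, ci) for each block.
= min(6,2) + min(8,3) + min(2,2) + min(8,7) + min(2,2) + min(3,3)
= 2 + 3 + 2 + 7 + 2 + 3
= 19.

19


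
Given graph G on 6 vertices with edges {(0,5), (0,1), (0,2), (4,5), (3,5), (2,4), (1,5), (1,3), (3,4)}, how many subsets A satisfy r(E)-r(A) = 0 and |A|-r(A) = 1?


R(x,y) = sum over A in 2^E of x^(r(E)-r(A)) * y^(|A|-r(A)).
G has 6 vertices, 9 edges. r(E) = 5.
Enumerate all 2^9 = 512 subsets.
Count subsets with r(E)-r(A)=0 and |A|-r(A)=1: 71.

71


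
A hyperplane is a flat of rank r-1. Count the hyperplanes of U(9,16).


Hyperplanes of U(9,16) are flats of rank 8.
In a uniform matroid, these are exactly the (8)-element subsets.
Count = C(16,8) = 16! / (8! * 8!) = 12870.

12870


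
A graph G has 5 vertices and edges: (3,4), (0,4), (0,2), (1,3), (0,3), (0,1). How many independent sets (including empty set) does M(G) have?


An independent set in a graphic matroid is an acyclic edge subset.
G has 5 vertices and 6 edges.
Enumerate all 2^6 = 64 subsets, checking for acyclicity.
Total independent sets = 48.

48


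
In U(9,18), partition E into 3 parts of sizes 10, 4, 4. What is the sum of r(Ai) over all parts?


r(Ai) = min(|Ai|, 9) for each part.
Sum = min(10,9) + min(4,9) + min(4,9)
    = 9 + 4 + 4
    = 17.

17


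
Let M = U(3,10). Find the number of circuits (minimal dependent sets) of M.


In U(3,10), circuits are the (4)-element subsets.
Any set of 4 elements is dependent, and removing any one element gives
an independent set of size 3, so it is a minimal dependent set.
Number of circuits = C(10,4) = (10 * 9 * 8 * 7) / (1 * 2 * 3 * 4) = 210.

210


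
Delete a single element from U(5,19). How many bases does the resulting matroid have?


Deleting e from U(5,19) gives U(5,18) since n > r.
Bases of U(5,18) = C(18,5) = 18! / (5! * 13!) = 8568.

8568


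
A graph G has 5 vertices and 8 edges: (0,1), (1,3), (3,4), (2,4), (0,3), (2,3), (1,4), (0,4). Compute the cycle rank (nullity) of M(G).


Cycle rank (nullity) = |E| - r(M) = |E| - (|V| - c).
|E| = 8, |V| = 5, c = 1.
Nullity = 8 - (5 - 1) = 8 - 4 = 4.

4


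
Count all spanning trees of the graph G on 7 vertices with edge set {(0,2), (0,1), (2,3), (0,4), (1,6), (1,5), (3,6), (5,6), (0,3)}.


By Kirchhoff's matrix tree theorem, the number of spanning trees equals
the determinant of any cofactor of the Laplacian matrix L.
G has 7 vertices and 9 edges.
Computing the (6 x 6) cofactor determinant gives 30.

30


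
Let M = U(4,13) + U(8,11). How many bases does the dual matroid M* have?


(M1+M2)* = M1* + M2*.
M1* = U(9,13), bases: C(13,9) = 715.
M2* = U(3,11), bases: C(11,3) = 165.
|B(M*)| = 715 * 165 = 117975.

117975


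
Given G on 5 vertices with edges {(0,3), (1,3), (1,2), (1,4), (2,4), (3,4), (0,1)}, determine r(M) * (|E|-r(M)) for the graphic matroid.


r(M) = |V| - c = 5 - 1 = 4.
nullity = |E| - r(M) = 7 - 4 = 3.
Product = 4 * 3 = 12.

12


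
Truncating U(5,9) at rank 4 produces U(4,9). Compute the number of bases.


Truncating U(5,9) to rank 4 gives U(4,9).
Bases of U(4,9) are all 4-element subsets of 9 elements.
Number of bases = (9 choose 4) = 126.

126


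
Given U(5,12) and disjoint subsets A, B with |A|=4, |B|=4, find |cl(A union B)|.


|A union B| = 4 + 4 = 8 (disjoint).
In U(5,12), cl(S) = S if |S| < 5, else cl(S) = E.
Since 8 >= 5, cl(A union B) = E.
|cl(A union B)| = 12.

12


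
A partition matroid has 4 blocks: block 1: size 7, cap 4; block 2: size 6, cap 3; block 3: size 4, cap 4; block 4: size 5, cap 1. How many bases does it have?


A basis picks exactly ci elements from block i.
Number of bases = product of C(|Si|, ci).
= C(7,4) * C(6,3) * C(4,4) * C(5,1)
= 35 * 20 * 1 * 5
= 3500.

3500


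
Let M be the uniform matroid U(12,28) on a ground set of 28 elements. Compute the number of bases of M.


Bases of U(12,28) are all 12-element subsets of the 28-element ground set.
Number of bases = C(28,12).
C(28,12) = 30421755.

30421755


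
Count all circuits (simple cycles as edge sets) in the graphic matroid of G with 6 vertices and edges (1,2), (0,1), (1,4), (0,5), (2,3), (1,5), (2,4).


A circuit in a graphic matroid = edge set of a simple cycle.
G has 6 vertices and 7 edges.
Enumerating all minimal edge subsets forming cycles...
Total circuits found: 2.

2


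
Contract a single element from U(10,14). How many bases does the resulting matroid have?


Contracting e from U(10,14) gives U(9,13).
Bases of U(9,13) = C(13,9) = 715.

715


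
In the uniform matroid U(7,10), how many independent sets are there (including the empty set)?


Independent sets of U(7,10) are all subsets of size <= 7.
Count = C(10,0) + C(10,1) + C(10,2) + C(10,3) + C(10,4) + C(10,5) + C(10,6) + C(10,7)
     = 1 + 10 + 45 + 120 + 210 + 252 + 210 + 120
     = 968.

968


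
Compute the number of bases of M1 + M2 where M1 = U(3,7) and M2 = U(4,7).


Bases of a direct sum M1 + M2: |B| = |B(M1)| * |B(M2)|.
|B(U(3,7))| = C(7,3) = 35.
|B(U(4,7))| = C(7,4) = 35.
Total bases = 35 * 35 = 1225.

1225


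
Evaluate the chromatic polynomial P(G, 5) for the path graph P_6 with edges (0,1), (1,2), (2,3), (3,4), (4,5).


P(P_6, k) = k * (k-1)^(5).
P(5) = 5 * 4^5 = 5 * 1024 = 5120.

5120


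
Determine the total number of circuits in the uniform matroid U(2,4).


In U(2,4), circuits are the (3)-element subsets.
Any set of 3 elements is dependent, and removing any one element gives
an independent set of size 2, so it is a minimal dependent set.
Number of circuits = C(4,3) = 4! / (3! * 1!) = 4.

4


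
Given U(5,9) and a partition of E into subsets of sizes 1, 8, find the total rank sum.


r(Ai) = min(|Ai|, 5) for each part.
Sum = min(1,5) + min(8,5)
    = 1 + 5
    = 6.

6


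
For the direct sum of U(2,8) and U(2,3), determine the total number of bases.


Bases of a direct sum M1 + M2: |B| = |B(M1)| * |B(M2)|.
|B(U(2,8))| = C(8,2) = 28.
|B(U(2,3))| = C(3,2) = 3.
Total bases = 28 * 3 = 84.

84


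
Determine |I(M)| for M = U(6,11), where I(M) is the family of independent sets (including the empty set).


Independent sets of U(6,11) are all subsets of size <= 6.
Count = (11 choose 0) + (11 choose 1) + (11 choose 2) + (11 choose 3) + (11 choose 4) + (11 choose 5) + (11 choose 6)
     = 1 + 11 + 55 + 165 + 330 + 462 + 462
     = 1486.

1486


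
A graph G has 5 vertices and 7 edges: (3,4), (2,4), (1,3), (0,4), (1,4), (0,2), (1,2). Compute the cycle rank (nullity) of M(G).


Cycle rank (nullity) = |E| - r(M) = |E| - (|V| - c).
|E| = 7, |V| = 5, c = 1.
Nullity = 7 - (5 - 1) = 7 - 4 = 3.

3


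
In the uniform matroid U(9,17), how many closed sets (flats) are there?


Flats of U(9,17): every subset of size < 9 is a flat, plus E itself.
Count = (17 choose 0) + (17 choose 1) + (17 choose 2) + (17 choose 3) + (17 choose 4) + (17 choose 5) + (17 choose 6) + (17 choose 7) + (17 choose 8) + 1
     = 1 + 17 + 136 + 680 + 2380 + 6188 + 12376 + 19448 + 24310 + 1
     = 65537.

65537


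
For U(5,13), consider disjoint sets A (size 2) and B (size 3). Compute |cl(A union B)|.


|A union B| = 2 + 3 = 5 (disjoint).
In U(5,13), cl(S) = S if |S| < 5, else cl(S) = E.
Since 5 >= 5, cl(A union B) = E.
|cl(A union B)| = 13.

13


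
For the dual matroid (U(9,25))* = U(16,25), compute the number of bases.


The dual of U(r,n) is U(n-r, n) = U(16,25).
Bases of U(16,25) are all (16)-element subsets.
|B(M*)| = C(25,16) = 2042975.

2042975


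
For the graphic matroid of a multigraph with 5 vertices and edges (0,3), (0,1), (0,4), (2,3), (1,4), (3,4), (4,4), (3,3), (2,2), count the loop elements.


In a graphic matroid, a loop is a self-loop edge (u,u) with rank 0.
Examining all 9 edges for self-loops...
Self-loops found: (4,4), (3,3), (2,2)
Number of loops = 3.

3


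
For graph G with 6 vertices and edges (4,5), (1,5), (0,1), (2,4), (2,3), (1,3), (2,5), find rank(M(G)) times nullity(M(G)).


r(M) = |V| - c = 6 - 1 = 5.
nullity = |E| - r(M) = 7 - 5 = 2.
Product = 5 * 2 = 10.

10


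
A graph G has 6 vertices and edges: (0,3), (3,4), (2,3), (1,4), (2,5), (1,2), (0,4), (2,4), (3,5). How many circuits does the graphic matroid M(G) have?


A circuit in a graphic matroid = edge set of a simple cycle.
G has 6 vertices and 9 edges.
Enumerating all minimal edge subsets forming cycles...
Total circuits found: 11.

11


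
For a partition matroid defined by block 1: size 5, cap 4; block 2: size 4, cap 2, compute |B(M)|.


A basis picks exactly ci elements from block i.
Number of bases = product of C(|Si|, ci).
= C(5,4) * C(4,2)
= 5 * 6
= 30.

30


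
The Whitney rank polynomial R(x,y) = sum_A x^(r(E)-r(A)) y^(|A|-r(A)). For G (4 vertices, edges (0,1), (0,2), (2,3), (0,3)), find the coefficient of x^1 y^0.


R(x,y) = sum over A in 2^E of x^(r(E)-r(A)) * y^(|A|-r(A)).
G has 4 vertices, 4 edges. r(E) = 3.
Enumerate all 2^4 = 16 subsets.
Count subsets with r(E)-r(A)=1 and |A|-r(A)=0: 6.

6


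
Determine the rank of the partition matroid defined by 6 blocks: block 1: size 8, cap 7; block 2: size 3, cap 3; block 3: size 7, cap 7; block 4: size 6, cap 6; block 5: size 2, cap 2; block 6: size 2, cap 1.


Rank of a partition matroid = sum of min(|Si|, ci) for each block.
= min(8,7) + min(3,3) + min(7,7) + min(6,6) + min(2,2) + min(2,1)
= 7 + 3 + 7 + 6 + 2 + 1
= 26.

26
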